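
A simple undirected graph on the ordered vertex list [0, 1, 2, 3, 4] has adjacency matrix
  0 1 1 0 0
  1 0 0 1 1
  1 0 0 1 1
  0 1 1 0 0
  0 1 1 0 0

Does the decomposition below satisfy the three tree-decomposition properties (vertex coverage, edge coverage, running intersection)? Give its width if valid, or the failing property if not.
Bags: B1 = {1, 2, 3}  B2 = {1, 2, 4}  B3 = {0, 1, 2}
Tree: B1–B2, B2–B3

Yes; width 2.

Checking the three conditions: (i) the bags cover all of {0, 1, 2, 3, 4}; (ii) for each edge, some bag contains both endpoints; (iii) the bags containing any fixed vertex form a subtree. All hold, so the decomposition is valid with width 3 − 1 = 2.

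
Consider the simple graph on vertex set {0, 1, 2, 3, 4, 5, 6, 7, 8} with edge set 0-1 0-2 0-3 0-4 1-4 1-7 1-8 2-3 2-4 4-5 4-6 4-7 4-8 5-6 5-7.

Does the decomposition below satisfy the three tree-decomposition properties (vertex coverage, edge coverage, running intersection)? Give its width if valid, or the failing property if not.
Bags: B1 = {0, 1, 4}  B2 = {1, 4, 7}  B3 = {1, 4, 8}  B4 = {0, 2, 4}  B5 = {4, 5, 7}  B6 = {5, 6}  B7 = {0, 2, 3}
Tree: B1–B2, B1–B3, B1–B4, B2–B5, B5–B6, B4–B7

No — edge (4,6) lies in no bag.

A tree decomposition must satisfy three properties: every vertex lies in some bag; for every edge, both endpoints lie together in some bag; and for every vertex, the bags containing it form a connected subtree. Here edge (4,6) lies in no bag, so the decomposition is invalid.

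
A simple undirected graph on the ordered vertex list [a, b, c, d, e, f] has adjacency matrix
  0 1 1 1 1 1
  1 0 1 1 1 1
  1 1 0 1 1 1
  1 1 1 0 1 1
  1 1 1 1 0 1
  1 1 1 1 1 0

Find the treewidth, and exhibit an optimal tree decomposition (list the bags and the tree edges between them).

Treewidth 5.
One optimal decomposition is:
Bags: B1 = {a, b, c, d, e, f}
Tree: (single bag)

A single bag containing all 6 vertices is trivially a valid decomposition of width 5. For the lower bound, the 6 vertices {a, b, c, d, e, f} are pairwise adjacent, and any tree decomposition puts a clique entirely inside one bag — forcing width ≥ 5. Hence tw(G) = 5 exactly.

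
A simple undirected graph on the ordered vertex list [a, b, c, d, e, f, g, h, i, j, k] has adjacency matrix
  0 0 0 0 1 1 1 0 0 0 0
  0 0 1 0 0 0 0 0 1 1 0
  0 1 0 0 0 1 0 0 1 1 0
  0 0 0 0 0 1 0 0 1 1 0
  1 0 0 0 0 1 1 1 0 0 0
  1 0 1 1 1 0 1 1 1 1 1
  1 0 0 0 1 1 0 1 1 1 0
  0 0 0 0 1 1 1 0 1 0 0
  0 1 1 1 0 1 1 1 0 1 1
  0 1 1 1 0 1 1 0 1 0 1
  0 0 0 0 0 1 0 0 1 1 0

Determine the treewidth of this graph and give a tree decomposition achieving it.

The largest bag has 4 vertices, giving width 3; this decomposition certifies tw(G) ≤ 3. Conversely, {e, f, g, h} is a clique of size 4, and the vertices of any clique must share a bag in every tree decomposition; so some bag has ≥ 4 vertices and tw(G) ≥ 3. Hence tw(G) = 3 exactly.

Treewidth 3.
One optimal decomposition is:
Bags: B1 = {f, g, i, j}  B2 = {d, f, i, j}  B3 = {c, f, i, j}  B4 = {f, g, h, i}  B5 = {b, c, i, j}  B6 = {f, i, j, k}  B7 = {e, f, g, h}  B8 = {a, e, f, g}
Tree: B1–B2, B2–B3, B1–B4, B3–B5, B2–B6, B4–B7, B7–B8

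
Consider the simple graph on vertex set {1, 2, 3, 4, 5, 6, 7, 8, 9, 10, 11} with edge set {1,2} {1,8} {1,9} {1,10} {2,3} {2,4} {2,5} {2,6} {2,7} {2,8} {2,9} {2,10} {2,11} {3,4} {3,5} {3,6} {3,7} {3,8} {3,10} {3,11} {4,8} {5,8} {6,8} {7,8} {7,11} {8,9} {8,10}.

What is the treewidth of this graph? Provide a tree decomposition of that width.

Every bag has size at most 4, so the width is 4 − 1 = 3 and tw(G) ≤ 3. On the other hand G contains the 4-clique {1, 2, 8, 9}. A clique must lie in a single bag of any decomposition, so no decomposition can have width below 3. Hence tw(G) = 3 exactly.

Treewidth 3.
Bags: B1 = {1, 2, 8, 10}  B2 = {2, 3, 8, 10}  B3 = {2, 3, 7, 8}  B4 = {1, 2, 8, 9}  B5 = {2, 3, 6, 8}  B6 = {2, 3, 7, 11}  B7 = {2, 3, 4, 8}  B8 = {2, 3, 5, 8}
Tree: B1–B2, B2–B3, B1–B4, B2–B5, B3–B6, B2–B7, B7–B8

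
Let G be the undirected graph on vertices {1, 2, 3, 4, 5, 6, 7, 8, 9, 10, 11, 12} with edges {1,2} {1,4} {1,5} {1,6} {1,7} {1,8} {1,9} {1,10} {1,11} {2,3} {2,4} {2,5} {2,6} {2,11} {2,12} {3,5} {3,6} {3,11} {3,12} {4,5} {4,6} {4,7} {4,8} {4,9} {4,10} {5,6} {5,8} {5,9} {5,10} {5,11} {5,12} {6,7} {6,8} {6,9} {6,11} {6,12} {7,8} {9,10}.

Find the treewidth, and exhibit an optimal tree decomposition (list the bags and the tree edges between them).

Each bag holds 5 vertices, so the decomposition has width 4, which upper-bounds the treewidth. On the other hand G contains the 5-clique {1, 4, 5, 9, 10}. A clique must lie in a single bag of any decomposition, so no decomposition can have width below 4. The upper and lower bounds meet at 4, so that is the treewidth.

Treewidth 4.
One optimal decomposition is:
Bags: B1 = {2, 3, 5, 6, 11}  B2 = {1, 2, 5, 6, 11}  B3 = {1, 2, 4, 5, 6}  B4 = {1, 4, 5, 6, 8}  B5 = {1, 4, 5, 6, 9}  B6 = {2, 3, 5, 6, 12}  B7 = {1, 4, 5, 9, 10}  B8 = {1, 4, 6, 7, 8}
Tree: B1–B2, B2–B3, B3–B4, B3–B5, B1–B6, B5–B7, B4–B8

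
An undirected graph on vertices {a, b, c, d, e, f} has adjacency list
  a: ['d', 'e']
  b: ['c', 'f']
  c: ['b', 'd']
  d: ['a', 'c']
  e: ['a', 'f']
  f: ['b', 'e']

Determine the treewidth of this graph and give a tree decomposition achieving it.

Every bag has size at most 3, so the width is 3 − 1 = 2 and tw(G) ≤ 2. For the lower bound, G contains the cycle b–f–e–a–d–c–b, so G is not a forest; only forests have treewidth ≤ 1, hence tw(G) ≥ 2. Hence tw(G) = 2 exactly.

Treewidth 2.
Bags: B1 = {b, e, f}  B2 = {a, b, e}  B3 = {a, b, d}  B4 = {b, c, d}
Tree: B1–B2, B2–B3, B3–B4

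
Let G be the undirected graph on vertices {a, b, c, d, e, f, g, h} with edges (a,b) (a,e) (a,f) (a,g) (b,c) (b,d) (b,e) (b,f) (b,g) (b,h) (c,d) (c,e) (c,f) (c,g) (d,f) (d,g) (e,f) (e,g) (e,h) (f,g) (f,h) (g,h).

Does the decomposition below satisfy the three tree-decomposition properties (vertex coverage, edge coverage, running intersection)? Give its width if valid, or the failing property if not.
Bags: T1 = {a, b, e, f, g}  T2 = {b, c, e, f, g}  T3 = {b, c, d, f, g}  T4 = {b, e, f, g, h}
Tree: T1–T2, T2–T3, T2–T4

Yes; width 4.

Vertex coverage: the bags together contain {a, b, c, d, e, f, g, h}, the full vertex set. Edge coverage: each edge of G has both endpoints in at least one bag. Running intersection: for every vertex, the bags containing it form a connected subtree. All three properties hold, so this is a valid tree decomposition of width max|bag| − 1 = 4, and hence tw(G) ≤ 4.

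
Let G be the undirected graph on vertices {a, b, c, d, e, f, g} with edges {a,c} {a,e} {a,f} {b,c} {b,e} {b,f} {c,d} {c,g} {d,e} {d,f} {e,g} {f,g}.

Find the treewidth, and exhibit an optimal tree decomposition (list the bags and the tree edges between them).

Each bag holds 4 vertices, so the decomposition has width 3, which upper-bounds the treewidth. For the lower bound: the 4 vertex sets {b,f}, {d,e}, {c}, {a} are disjoint, each induces a connected subgraph, and every pair is joined by at least one edge of G. Contracting each set to a single vertex therefore yields K_{4} as a minor, and since treewidth is minor-monotone, tw(G) ≥ tw(K_{4}) = 3. Therefore the treewidth is 3.

Treewidth 3.
One such decomposition:
Bags: B1 = {b, c, e, f}  B2 = {c, d, e, f}  B3 = {a, c, e, f}  B4 = {c, e, f, g}
Tree: B1–B2, B2–B3, B3–B4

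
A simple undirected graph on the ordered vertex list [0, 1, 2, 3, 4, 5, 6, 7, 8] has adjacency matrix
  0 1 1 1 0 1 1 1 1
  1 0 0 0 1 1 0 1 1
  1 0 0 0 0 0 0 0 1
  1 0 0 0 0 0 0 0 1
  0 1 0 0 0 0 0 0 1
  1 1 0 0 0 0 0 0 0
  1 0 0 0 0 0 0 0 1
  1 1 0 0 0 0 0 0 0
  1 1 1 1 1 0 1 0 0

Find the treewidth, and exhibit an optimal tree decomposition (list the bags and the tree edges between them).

Every bag has size at most 3, so the width is 3 − 1 = 2 and tw(G) ≤ 2. Conversely, {0, 1, 8} is a clique of size 3, and the vertices of any clique must share a bag in every tree decomposition; so some bag has ≥ 3 vertices and tw(G) ≥ 2. Therefore the treewidth is 2.

Treewidth 2.
One such decomposition:
Bags: B1 = {0, 1, 8}  B2 = {1, 4, 8}  B3 = {0, 1, 5}  B4 = {0, 3, 8}  B5 = {0, 1, 7}  B6 = {0, 6, 8}  B7 = {0, 2, 8}
Tree: B1–B2, B1–B3, B1–B4, B3–B5, B1–B6, B1–B7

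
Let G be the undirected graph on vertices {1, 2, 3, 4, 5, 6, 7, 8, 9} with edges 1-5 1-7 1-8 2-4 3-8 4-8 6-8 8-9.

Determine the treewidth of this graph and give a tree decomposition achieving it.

Treewidth 1.
Bags: B1 = {4, 8}  B2 = {1, 8}  B3 = {6, 8}  B4 = {8, 9}  B5 = {2, 4}  B6 = {1, 7}  B7 = {1, 5}  B8 = {3, 8}
Tree: B1–B2, B1–B3, B2–B4, B1–B5, B2–B6, B2–B7, B2–B8

The largest bag has 2 vertices, giving width 1; this decomposition certifies tw(G) ≤ 1. Any graph with an edge has treewidth ≥ 1, and G has the edge 4–8. Therefore the treewidth is 1.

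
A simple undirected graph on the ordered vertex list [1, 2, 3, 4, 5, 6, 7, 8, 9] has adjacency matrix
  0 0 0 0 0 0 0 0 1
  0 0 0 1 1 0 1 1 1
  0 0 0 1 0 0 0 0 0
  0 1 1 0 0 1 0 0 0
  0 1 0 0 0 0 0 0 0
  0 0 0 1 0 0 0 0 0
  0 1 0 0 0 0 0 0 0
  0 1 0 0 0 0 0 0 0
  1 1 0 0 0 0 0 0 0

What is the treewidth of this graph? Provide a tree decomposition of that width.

Every bag has size at most 2, so the width is 2 − 1 = 1 and tw(G) ≤ 1. Any graph with an edge has treewidth ≥ 1, and G has the edge 4–2. Hence tw(G) = 1 exactly.

Treewidth 1.
One such decomposition:
Bags: B1 = {2, 4}  B2 = {2, 7}  B3 = {3, 4}  B4 = {2, 8}  B5 = {2, 9}  B6 = {2, 5}  B7 = {1, 9}  B8 = {4, 6}
Tree: B1–B2, B1–B3, B1–B4, B4–B5, B4–B6, B5–B7, B3–B8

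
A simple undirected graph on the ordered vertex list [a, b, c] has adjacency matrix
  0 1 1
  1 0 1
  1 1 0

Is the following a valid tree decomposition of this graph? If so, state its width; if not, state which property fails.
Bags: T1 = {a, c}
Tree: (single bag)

A tree decomposition must satisfy three properties: every vertex lies in some bag; for every edge, both endpoints lie together in some bag; and for every vertex, the bags containing it form a connected subtree. Here vertex b appears in no bag, so the decomposition is invalid.

No — vertex b appears in no bag.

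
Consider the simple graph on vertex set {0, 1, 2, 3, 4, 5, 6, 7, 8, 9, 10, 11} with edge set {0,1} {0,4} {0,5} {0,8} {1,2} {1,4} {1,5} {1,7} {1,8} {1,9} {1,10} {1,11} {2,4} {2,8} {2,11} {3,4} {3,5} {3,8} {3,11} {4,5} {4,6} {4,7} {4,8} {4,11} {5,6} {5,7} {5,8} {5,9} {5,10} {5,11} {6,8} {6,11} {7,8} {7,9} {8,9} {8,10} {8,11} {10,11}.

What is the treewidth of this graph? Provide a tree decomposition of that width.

Each bag holds 5 vertices, so the decomposition has width 4, which upper-bounds the treewidth. For the lower bound, the 5 vertices {1, 2, 4, 8, 11} are pairwise adjacent, and any tree decomposition puts a clique entirely inside one bag — forcing width ≥ 4. Hence tw(G) = 4 exactly.

Treewidth 4.
Bags: B1 = {1, 4, 5, 8, 11}  B2 = {4, 5, 6, 8, 11}  B3 = {0, 1, 4, 5, 8}  B4 = {1, 4, 5, 7, 8}  B5 = {3, 4, 5, 8, 11}  B6 = {1, 5, 8, 10, 11}  B7 = {1, 2, 4, 8, 11}  B8 = {1, 5, 7, 8, 9}
Tree: B1–B2, B1–B3, B1–B4, B2–B5, B1–B6, B1–B7, B4–B8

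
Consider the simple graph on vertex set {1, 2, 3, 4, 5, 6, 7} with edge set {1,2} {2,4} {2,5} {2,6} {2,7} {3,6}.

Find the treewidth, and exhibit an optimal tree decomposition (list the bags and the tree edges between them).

Every bag has size at most 2, so the width is 2 − 1 = 1 and tw(G) ≤ 1. Since G has at least one edge (e.g. 6–3), it is not an edgeless graph, so tw(G) ≥ 1. Hence tw(G) = 1 exactly.

Treewidth 1.
One optimal decomposition is:
Bags: B1 = {3, 6}  B2 = {2, 6}  B3 = {2, 4}  B4 = {2, 5}  B5 = {1, 2}  B6 = {2, 7}
Tree: B1–B2, B2–B3, B3–B4, B2–B5, B3–B6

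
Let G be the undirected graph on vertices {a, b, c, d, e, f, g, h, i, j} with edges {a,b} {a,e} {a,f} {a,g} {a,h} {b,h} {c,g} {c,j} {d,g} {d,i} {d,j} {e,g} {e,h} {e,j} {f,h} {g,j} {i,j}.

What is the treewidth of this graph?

2

A width-2 tree decomposition is:
Bags: B1 = {a, e, g}  B2 = {e, g, j}  B3 = {d, g, j}  B4 = {c, g, j}  B5 = {a, e, h}  B6 = {d, i, j}  B7 = {a, b, h}  B8 = {a, f, h}
Tree: B1–B2, B2–B3, B2–B4, B1–B5, B3–B6, B5–B7, B7–B8
Each bag holds 3 vertices, so the decomposition has width 2, which upper-bounds the treewidth. For the lower bound, the 3 vertices {a, f, h} are pairwise adjacent, and any tree decomposition puts a clique entirely inside one bag — forcing width ≥ 2. Hence tw(G) = 2 exactly.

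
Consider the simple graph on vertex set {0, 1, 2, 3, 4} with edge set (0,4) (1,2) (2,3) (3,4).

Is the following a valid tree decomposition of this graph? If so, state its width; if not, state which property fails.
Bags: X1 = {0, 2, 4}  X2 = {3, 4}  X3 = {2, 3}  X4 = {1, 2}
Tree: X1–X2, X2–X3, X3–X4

No — bags containing vertex 2 are not connected in the tree.

A tree decomposition must satisfy three properties: every vertex lies in some bag; for every edge, both endpoints lie together in some bag; and for every vertex, the bags containing it form a connected subtree. Here bags containing vertex 2 are not connected in the tree, so the decomposition is invalid.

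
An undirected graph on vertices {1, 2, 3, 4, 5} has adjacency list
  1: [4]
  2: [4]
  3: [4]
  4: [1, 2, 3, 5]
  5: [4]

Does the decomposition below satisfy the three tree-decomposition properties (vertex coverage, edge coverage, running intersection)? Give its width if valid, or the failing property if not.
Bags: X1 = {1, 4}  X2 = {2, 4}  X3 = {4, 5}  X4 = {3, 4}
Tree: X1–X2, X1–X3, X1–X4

Checking the three conditions: (i) the bags cover all of {1, 2, 3, 4, 5}; (ii) for each edge, some bag contains both endpoints; (iii) the bags containing any fixed vertex form a subtree. All hold, so the decomposition is valid with width 2 − 1 = 1.

Yes; width 1.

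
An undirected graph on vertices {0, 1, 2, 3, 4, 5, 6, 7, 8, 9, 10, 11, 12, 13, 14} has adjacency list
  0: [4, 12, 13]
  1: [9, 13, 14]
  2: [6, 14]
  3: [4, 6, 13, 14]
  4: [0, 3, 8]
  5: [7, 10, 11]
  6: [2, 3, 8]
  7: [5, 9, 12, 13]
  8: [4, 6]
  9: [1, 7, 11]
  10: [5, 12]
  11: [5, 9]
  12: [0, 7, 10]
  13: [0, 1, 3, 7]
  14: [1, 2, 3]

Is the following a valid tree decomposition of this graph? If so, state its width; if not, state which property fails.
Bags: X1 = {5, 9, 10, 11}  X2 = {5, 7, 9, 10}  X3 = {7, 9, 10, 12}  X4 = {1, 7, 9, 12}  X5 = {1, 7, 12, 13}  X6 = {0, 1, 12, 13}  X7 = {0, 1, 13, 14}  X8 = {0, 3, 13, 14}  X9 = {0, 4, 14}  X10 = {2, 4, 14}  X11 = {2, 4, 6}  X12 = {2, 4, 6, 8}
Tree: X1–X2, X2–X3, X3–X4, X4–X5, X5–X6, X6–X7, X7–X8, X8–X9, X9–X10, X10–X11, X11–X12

No — edge (3,4) lies in no bag.

A tree decomposition must satisfy three properties: every vertex lies in some bag; for every edge, both endpoints lie together in some bag; and for every vertex, the bags containing it form a connected subtree. Here edge (3,4) lies in no bag, so the decomposition is invalid.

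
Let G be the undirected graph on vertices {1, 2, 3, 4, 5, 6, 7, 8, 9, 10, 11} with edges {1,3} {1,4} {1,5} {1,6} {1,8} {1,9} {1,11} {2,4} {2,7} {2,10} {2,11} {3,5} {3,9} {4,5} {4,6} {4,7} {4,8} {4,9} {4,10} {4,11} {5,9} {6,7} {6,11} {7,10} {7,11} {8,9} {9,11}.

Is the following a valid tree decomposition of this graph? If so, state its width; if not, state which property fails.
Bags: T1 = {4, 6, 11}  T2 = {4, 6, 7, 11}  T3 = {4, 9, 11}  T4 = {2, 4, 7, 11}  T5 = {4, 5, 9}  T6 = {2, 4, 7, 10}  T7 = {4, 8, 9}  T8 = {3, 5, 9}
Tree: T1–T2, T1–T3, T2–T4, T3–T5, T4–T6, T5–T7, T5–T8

A tree decomposition must satisfy three properties: every vertex lies in some bag; for every edge, both endpoints lie together in some bag; and for every vertex, the bags containing it form a connected subtree. Here vertex 1 appears in no bag, so the decomposition is invalid.

No — vertex 1 appears in no bag.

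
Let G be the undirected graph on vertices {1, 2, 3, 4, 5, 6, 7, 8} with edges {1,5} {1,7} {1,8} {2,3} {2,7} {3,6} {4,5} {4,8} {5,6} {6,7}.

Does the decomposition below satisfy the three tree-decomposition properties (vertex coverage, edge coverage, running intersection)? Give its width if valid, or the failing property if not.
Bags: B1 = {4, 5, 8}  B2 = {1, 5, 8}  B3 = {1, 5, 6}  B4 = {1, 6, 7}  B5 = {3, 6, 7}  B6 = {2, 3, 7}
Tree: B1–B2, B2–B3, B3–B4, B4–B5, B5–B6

Vertex coverage: the bags together contain {1, 2, 3, 4, 5, 6, 7, 8}, the full vertex set. Edge coverage: each edge of G has both endpoints in at least one bag. Running intersection: for every vertex, the bags containing it form a connected subtree. All three properties hold, so this is a valid tree decomposition of width max|bag| − 1 = 2, and hence tw(G) ≤ 2.

Yes; width 2.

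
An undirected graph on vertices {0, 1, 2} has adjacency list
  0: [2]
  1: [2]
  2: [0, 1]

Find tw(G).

1

A width-1 tree decomposition is:
Bags: B1 = {1, 2}  B2 = {0, 2}
Tree: B1–B2
Every bag has size at most 2, so the width is 2 − 1 = 1 and tw(G) ≤ 1. Since G has at least one edge (e.g. 1–2), it is not an edgeless graph, so tw(G) ≥ 1. The upper and lower bounds meet at 1, so that is the treewidth.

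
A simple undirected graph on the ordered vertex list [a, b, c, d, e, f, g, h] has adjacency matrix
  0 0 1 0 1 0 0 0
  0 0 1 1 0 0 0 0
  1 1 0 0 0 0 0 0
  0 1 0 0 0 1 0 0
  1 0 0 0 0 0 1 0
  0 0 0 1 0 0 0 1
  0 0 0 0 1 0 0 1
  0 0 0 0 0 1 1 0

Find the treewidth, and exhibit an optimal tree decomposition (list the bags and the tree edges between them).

Treewidth 2.
One optimal decomposition is:
Bags: B1 = {e, g, h}  B2 = {e, f, h}  B3 = {d, e, f}  B4 = {b, d, e}  B5 = {b, c, e}  B6 = {a, c, e}
Tree: B1–B2, B2–B3, B3–B4, B4–B5, B5–B6

The largest bag has 3 vertices, giving width 2; this decomposition certifies tw(G) ≤ 2. Since e–g–h–f–d–b–c–a–e is a cycle in G, G is not acyclic. Forests are exactly the graphs of treewidth ≤ 1, so tw(G) ≥ 2. Hence tw(G) = 2 exactly.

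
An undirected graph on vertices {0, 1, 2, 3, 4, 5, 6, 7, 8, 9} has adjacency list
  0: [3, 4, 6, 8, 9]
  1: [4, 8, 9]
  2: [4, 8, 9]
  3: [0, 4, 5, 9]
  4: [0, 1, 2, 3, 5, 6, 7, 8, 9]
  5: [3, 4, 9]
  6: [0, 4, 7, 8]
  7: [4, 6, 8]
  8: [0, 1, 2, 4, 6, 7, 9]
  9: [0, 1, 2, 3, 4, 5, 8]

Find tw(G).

3

A width-3 tree decomposition is:
Bags: B1 = {0, 4, 8, 9}  B2 = {0, 3, 4, 9}  B3 = {0, 4, 6, 8}  B4 = {4, 6, 7, 8}  B5 = {2, 4, 8, 9}  B6 = {1, 4, 8, 9}  B7 = {3, 4, 5, 9}
Tree: B1–B2, B1–B3, B3–B4, B1–B5, B5–B6, B2–B7
The largest bag has 4 vertices, giving width 3; this decomposition certifies tw(G) ≤ 3. Conversely, {0, 4, 8, 9} is a clique of size 4, and the vertices of any clique must share a bag in every tree decomposition; so some bag has ≥ 4 vertices and tw(G) ≥ 3. Therefore the treewidth is 3.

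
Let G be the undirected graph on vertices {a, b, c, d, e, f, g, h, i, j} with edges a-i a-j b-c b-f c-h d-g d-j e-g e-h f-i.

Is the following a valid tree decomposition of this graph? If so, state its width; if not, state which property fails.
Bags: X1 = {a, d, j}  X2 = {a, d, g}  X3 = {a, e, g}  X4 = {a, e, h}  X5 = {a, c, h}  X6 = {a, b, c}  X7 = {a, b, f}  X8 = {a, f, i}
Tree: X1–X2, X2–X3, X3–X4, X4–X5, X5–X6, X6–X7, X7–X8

Yes; width 2.

Checking the three conditions: (i) the bags cover all of {a, b, c, d, e, f, g, h, i, j}; (ii) for each edge, some bag contains both endpoints; (iii) the bags containing any fixed vertex form a subtree. All hold, so the decomposition is valid with width 3 − 1 = 2.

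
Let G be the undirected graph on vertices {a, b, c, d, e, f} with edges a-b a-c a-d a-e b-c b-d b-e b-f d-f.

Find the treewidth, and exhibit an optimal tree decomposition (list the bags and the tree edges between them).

Treewidth 2.
One optimal decomposition is:
Bags: B1 = {a, b, d}  B2 = {a, b, e}  B3 = {a, b, c}  B4 = {b, d, f}
Tree: B1–B2, B2–B3, B1–B4

The largest bag has 3 vertices, giving width 2; this decomposition certifies tw(G) ≤ 2. Conversely, {a, b, d} is a clique of size 3, and the vertices of any clique must share a bag in every tree decomposition; so some bag has ≥ 3 vertices and tw(G) ≥ 2. Hence tw(G) = 2 exactly.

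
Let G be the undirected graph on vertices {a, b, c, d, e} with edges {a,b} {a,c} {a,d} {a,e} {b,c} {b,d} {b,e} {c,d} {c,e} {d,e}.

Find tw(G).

4

A width-4 tree decomposition is:
Bags: B1 = {a, b, c, d, e}
Tree: (single bag)
With just one bag of size 5, the width is 5 − 1 = 4, so tw(G) ≤ 4. On the other hand G contains the 5-clique {a, b, c, d, e}. A clique must lie in a single bag of any decomposition, so no decomposition can have width below 4. The upper and lower bounds meet at 4, so that is the treewidth.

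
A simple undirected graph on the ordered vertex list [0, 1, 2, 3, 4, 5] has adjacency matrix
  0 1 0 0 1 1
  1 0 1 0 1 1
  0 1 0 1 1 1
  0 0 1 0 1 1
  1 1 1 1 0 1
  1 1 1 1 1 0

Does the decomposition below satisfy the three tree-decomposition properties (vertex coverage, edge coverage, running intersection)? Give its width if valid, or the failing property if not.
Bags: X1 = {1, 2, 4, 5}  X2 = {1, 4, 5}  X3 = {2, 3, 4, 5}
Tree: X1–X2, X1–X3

No — vertex 0 appears in no bag.

A tree decomposition must satisfy three properties: every vertex lies in some bag; for every edge, both endpoints lie together in some bag; and for every vertex, the bags containing it form a connected subtree. Here vertex 0 appears in no bag, so the decomposition is invalid.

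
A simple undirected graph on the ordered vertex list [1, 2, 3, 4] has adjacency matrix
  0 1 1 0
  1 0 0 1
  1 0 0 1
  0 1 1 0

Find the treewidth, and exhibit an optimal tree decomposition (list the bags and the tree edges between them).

Every bag has size at most 3, so the width is 3 − 1 = 2 and tw(G) ≤ 2. Since 2–1–3–4–2 is a cycle in G, G is not acyclic. Forests are exactly the graphs of treewidth ≤ 1, so tw(G) ≥ 2. The upper and lower bounds meet at 2, so that is the treewidth.

Treewidth 2.
Bags: B1 = {1, 2, 3}  B2 = {2, 3, 4}
Tree: B1–B2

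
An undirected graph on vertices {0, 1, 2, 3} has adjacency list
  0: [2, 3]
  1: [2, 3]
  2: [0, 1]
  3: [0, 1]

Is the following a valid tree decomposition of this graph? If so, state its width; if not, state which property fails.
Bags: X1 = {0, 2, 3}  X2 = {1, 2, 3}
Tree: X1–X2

Yes; width 2.

Vertex coverage: the bags together contain {0, 1, 2, 3}, the full vertex set. Edge coverage: each edge of G has both endpoints in at least one bag. Running intersection: for every vertex, the bags containing it form a connected subtree. All three properties hold, so this is a valid tree decomposition of width max|bag| − 1 = 2, and hence tw(G) ≤ 2.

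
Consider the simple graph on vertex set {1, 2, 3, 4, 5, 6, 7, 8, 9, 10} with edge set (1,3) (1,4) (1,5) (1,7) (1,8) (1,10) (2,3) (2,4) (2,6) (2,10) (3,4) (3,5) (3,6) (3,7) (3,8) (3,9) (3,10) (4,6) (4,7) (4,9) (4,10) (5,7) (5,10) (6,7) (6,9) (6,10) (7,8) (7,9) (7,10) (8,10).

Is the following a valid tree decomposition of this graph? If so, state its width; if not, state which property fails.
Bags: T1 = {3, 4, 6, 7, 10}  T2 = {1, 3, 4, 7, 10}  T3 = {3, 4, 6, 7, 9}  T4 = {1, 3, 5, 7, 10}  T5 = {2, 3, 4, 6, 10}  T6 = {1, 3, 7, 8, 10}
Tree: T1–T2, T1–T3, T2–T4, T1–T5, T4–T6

Yes; width 4.

Every vertex of G appears in some bag (union = {1, 2, 3, 4, 5, 6, 7, 8, 9, 10}); every edge is covered by a bag; and for each vertex v the set of bags containing v is connected in the bag tree. The decomposition is therefore valid. The largest bag has 5 vertices, so the width is 4.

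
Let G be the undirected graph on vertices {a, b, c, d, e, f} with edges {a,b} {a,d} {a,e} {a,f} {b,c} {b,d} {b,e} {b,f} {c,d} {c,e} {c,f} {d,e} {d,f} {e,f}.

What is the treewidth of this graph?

4

A width-4 tree decomposition is:
Bags: B1 = {a, b, d, e, f}  B2 = {b, c, d, e, f}
Tree: B1–B2
Each bag holds 5 vertices, so the decomposition has width 4, which upper-bounds the treewidth. Conversely, {b, c, d, e, f} is a clique of size 5, and the vertices of any clique must share a bag in every tree decomposition; so some bag has ≥ 5 vertices and tw(G) ≥ 4. Hence tw(G) = 4 exactly.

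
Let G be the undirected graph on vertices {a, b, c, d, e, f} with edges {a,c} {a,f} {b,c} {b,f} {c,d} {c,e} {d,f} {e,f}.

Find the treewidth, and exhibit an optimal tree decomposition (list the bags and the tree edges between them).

Every bag has size at most 3, so the width is 3 − 1 = 2 and tw(G) ≤ 2. Since b–c–a–f–b is a cycle in G, G is not acyclic. Forests are exactly the graphs of treewidth ≤ 1, so tw(G) ≥ 2. The upper and lower bounds meet at 2, so that is the treewidth.

Treewidth 2.
One optimal decomposition is:
Bags: B1 = {b, c, f}  B2 = {a, c, f}  B3 = {c, d, f}  B4 = {c, e, f}
Tree: B1–B2, B2–B3, B3–B4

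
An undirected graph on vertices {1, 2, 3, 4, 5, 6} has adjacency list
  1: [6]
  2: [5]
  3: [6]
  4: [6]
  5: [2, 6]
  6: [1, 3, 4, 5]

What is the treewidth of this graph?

1

A width-1 tree decomposition is:
Bags: B1 = {4, 6}  B2 = {3, 6}  B3 = {5, 6}  B4 = {1, 6}  B5 = {2, 5}
Tree: B1–B2, B2–B3, B2–B4, B3–B5
Every bag has size at most 2, so the width is 2 − 1 = 1 and tw(G) ≤ 1. Since G has at least one edge (e.g. 4–6), it is not an edgeless graph, so tw(G) ≥ 1. Combining the bounds, tw(G) = 1.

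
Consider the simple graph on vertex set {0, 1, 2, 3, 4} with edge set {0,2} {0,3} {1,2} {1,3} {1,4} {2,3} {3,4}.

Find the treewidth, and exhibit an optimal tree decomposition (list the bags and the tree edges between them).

Treewidth 2.
One optimal decomposition is:
Bags: B1 = {1, 2, 3}  B2 = {0, 2, 3}  B3 = {1, 3, 4}
Tree: B1–B2, B1–B3

Every bag has size at most 3, so the width is 3 − 1 = 2 and tw(G) ≤ 2. Conversely, {0, 2, 3} is a clique of size 3, and the vertices of any clique must share a bag in every tree decomposition; so some bag has ≥ 3 vertices and tw(G) ≥ 2. Combining the bounds, tw(G) = 2.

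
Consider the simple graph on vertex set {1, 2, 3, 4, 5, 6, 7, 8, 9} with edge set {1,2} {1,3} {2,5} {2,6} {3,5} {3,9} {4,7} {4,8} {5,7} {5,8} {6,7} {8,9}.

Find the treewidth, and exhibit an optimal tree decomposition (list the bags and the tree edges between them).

Each bag holds 4 vertices, so the decomposition has width 3, which upper-bounds the treewidth. For the lower bound: the 4 vertex sets {4,6,7}, {8}, {5}, {1,2,3,9} are disjoint, each induces a connected subgraph, and every pair is joined by at least one edge of G. Contracting each set to a single vertex therefore yields K_{4} as a minor, and since treewidth is minor-monotone, tw(G) ≥ tw(K_{4}) = 3. Therefore the treewidth is 3.

Treewidth 3.
One such decomposition:
Bags: B1 = {4, 6, 7, 8}  B2 = {5, 6, 7, 8}  B3 = {2, 5, 6, 8}  B4 = {2, 5, 8, 9}  B5 = {2, 3, 5, 9}  B6 = {1, 2, 3, 9}
Tree: B1–B2, B2–B3, B3–B4, B4–B5, B5–B6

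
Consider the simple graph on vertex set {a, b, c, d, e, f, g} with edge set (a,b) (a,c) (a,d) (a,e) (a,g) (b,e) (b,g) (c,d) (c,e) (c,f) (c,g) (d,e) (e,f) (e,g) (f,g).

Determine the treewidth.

3

A width-3 tree decomposition is:
Bags: B1 = {c, e, f, g}  B2 = {a, c, e, g}  B3 = {a, c, d, e}  B4 = {a, b, e, g}
Tree: B1–B2, B2–B3, B2–B4
The largest bag has 4 vertices, giving width 3; this decomposition certifies tw(G) ≤ 3. For the lower bound, the 4 vertices {a, c, d, e} are pairwise adjacent, and any tree decomposition puts a clique entirely inside one bag — forcing width ≥ 3. Therefore the treewidth is 3.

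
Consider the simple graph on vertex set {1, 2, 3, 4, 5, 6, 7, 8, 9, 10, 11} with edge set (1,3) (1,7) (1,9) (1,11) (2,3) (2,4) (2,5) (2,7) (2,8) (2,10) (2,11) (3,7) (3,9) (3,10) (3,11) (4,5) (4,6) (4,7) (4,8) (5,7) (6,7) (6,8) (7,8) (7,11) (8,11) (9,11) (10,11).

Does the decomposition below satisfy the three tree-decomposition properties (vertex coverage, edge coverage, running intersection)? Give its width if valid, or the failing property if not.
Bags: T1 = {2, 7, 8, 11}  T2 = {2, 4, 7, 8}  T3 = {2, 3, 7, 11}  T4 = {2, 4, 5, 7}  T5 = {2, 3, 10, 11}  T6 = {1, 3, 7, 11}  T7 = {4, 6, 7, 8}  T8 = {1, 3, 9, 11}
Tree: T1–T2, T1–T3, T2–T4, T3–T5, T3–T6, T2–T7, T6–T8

Yes; width 3.

Vertex coverage: the bags together contain {1, 2, 3, 4, 5, 6, 7, 8, 9, 10, 11}, the full vertex set. Edge coverage: each edge of G has both endpoints in at least one bag. Running intersection: for every vertex, the bags containing it form a connected subtree. All three properties hold, so this is a valid tree decomposition of width max|bag| − 1 = 3, and hence tw(G) ≤ 3.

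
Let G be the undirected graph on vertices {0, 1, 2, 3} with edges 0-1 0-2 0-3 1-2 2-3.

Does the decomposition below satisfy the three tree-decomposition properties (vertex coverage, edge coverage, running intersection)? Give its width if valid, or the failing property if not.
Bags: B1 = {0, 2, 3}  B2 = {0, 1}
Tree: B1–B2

A tree decomposition must satisfy three properties: every vertex lies in some bag; for every edge, both endpoints lie together in some bag; and for every vertex, the bags containing it form a connected subtree. Here edge (2,1) lies in no bag, so the decomposition is invalid.

No — edge (2,1) lies in no bag.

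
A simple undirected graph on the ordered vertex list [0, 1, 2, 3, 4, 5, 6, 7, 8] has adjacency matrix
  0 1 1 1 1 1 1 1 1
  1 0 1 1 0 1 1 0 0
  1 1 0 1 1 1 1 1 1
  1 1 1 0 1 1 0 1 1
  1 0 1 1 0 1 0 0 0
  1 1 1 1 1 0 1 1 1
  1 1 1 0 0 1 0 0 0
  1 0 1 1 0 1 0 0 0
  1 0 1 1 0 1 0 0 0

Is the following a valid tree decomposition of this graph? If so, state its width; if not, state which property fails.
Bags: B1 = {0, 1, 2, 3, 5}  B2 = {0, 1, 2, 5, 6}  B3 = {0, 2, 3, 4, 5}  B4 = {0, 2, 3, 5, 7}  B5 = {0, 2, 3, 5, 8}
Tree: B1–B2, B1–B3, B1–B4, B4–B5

Yes; width 4.

Checking the three conditions: (i) the bags cover all of {0, 1, 2, 3, 4, 5, 6, 7, 8}; (ii) for each edge, some bag contains both endpoints; (iii) the bags containing any fixed vertex form a subtree. All hold, so the decomposition is valid with width 5 − 1 = 4.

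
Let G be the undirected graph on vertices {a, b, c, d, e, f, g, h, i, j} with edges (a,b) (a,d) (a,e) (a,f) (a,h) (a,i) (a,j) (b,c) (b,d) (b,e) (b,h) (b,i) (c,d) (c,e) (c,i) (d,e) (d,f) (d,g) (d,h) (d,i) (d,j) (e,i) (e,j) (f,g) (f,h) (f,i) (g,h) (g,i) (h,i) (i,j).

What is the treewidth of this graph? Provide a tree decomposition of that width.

The largest bag has 5 vertices, giving width 4; this decomposition certifies tw(G) ≤ 4. On the other hand G contains the 5-clique {d, f, g, h, i}. A clique must lie in a single bag of any decomposition, so no decomposition can have width below 4. Therefore the treewidth is 4.

Treewidth 4.
One optimal decomposition is:
Bags: B1 = {b, c, d, e, i}  B2 = {a, b, d, e, i}  B3 = {a, d, e, i, j}  B4 = {a, b, d, h, i}  B5 = {a, d, f, h, i}  B6 = {d, f, g, h, i}
Tree: B1–B2, B2–B3, B2–B4, B4–B5, B5–B6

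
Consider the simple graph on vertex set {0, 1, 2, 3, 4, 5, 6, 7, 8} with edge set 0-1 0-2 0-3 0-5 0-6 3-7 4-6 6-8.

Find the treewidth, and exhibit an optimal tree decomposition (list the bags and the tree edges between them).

Each bag holds 2 vertices, so the decomposition has width 1, which upper-bounds the treewidth. Any graph with an edge has treewidth ≥ 1, and G has the edge 0–5. Hence tw(G) = 1 exactly.

Treewidth 1.
One such decomposition:
Bags: B1 = {0, 5}  B2 = {0, 6}  B3 = {0, 2}  B4 = {0, 1}  B5 = {0, 3}  B6 = {6, 8}  B7 = {3, 7}  B8 = {4, 6}
Tree: B1–B2, B1–B3, B1–B4, B4–B5, B2–B6, B5–B7, B2–B8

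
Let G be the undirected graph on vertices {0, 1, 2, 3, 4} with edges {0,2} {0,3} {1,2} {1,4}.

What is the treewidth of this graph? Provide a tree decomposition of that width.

Treewidth 1.
Bags: B1 = {0, 3}  B2 = {0, 2}  B3 = {1, 2}  B4 = {1, 4}
Tree: B1–B2, B2–B3, B3–B4

Every bag has size at most 2, so the width is 2 − 1 = 1 and tw(G) ≤ 1. Any graph with an edge has treewidth ≥ 1, and G has the edge 3–0. Therefore the treewidth is 1.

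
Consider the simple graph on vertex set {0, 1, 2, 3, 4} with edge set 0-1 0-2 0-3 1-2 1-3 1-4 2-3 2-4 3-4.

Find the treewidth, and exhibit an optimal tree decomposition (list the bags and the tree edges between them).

Treewidth 3.
One such decomposition:
Bags: B1 = {1, 2, 3, 4}  B2 = {0, 1, 2, 3}
Tree: B1–B2

The largest bag has 4 vertices, giving width 3; this decomposition certifies tw(G) ≤ 3. On the other hand G contains the 4-clique {0, 1, 2, 3}. A clique must lie in a single bag of any decomposition, so no decomposition can have width below 3. Hence tw(G) = 3 exactly.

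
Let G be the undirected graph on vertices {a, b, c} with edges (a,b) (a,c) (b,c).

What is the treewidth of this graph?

A width-2 tree decomposition is:
Bags: B1 = {a, b, c}
Tree: (single bag)
With just one bag of size 3, the width is 3 − 1 = 2, so tw(G) ≤ 2. For the lower bound, the 3 vertices {a, b, c} are pairwise adjacent, and any tree decomposition puts a clique entirely inside one bag — forcing width ≥ 2. The upper and lower bounds meet at 2, so that is the treewidth.

2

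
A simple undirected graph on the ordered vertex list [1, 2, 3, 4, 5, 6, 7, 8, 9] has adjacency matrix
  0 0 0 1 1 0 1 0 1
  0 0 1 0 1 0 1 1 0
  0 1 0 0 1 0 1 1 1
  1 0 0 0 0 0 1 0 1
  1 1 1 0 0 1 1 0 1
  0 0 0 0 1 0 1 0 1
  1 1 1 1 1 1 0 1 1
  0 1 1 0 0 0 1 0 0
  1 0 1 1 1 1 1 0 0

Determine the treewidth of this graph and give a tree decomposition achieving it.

Treewidth 3.
One optimal decomposition is:
Bags: B1 = {2, 3, 5, 7}  B2 = {3, 5, 7, 9}  B3 = {1, 5, 7, 9}  B4 = {1, 4, 7, 9}  B5 = {5, 6, 7, 9}  B6 = {2, 3, 7, 8}
Tree: B1–B2, B2–B3, B3–B4, B3–B5, B1–B6

Each bag holds 4 vertices, so the decomposition has width 3, which upper-bounds the treewidth. Conversely, {2, 3, 7, 8} is a clique of size 4, and the vertices of any clique must share a bag in every tree decomposition; so some bag has ≥ 4 vertices and tw(G) ≥ 3. Hence tw(G) = 3 exactly.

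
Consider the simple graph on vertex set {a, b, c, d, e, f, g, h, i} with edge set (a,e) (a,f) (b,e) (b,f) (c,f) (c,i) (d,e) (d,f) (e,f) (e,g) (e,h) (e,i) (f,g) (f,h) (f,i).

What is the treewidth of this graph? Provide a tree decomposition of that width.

Each bag holds 3 vertices, so the decomposition has width 2, which upper-bounds the treewidth. On the other hand G contains the 3-clique {d, e, f}. A clique must lie in a single bag of any decomposition, so no decomposition can have width below 2. The upper and lower bounds meet at 2, so that is the treewidth.

Treewidth 2.
Bags: B1 = {e, f, i}  B2 = {d, e, f}  B3 = {e, f, h}  B4 = {a, e, f}  B5 = {e, f, g}  B6 = {c, f, i}  B7 = {b, e, f}
Tree: B1–B2, B1–B3, B3–B4, B3–B5, B1–B6, B2–B7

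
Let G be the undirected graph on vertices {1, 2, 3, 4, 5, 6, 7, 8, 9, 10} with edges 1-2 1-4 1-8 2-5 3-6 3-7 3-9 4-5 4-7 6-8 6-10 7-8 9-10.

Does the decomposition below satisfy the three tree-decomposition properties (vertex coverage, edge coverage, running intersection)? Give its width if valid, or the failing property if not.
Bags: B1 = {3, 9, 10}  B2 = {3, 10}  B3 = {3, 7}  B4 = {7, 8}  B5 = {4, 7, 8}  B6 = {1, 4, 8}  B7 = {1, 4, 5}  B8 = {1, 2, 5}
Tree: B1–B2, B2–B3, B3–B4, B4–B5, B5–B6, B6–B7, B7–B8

A tree decomposition must satisfy three properties: every vertex lies in some bag; for every edge, both endpoints lie together in some bag; and for every vertex, the bags containing it form a connected subtree. Here vertex 6 appears in no bag, so the decomposition is invalid.

No — vertex 6 appears in no bag.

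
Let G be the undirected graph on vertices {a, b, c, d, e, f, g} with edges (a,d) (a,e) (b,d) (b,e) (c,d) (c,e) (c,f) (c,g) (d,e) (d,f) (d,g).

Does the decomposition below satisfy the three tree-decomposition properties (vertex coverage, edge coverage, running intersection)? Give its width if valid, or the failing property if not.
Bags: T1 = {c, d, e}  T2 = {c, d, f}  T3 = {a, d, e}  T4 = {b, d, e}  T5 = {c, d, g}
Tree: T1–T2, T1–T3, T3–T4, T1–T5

Yes; width 2.

Checking the three conditions: (i) the bags cover all of {a, b, c, d, e, f, g}; (ii) for each edge, some bag contains both endpoints; (iii) the bags containing any fixed vertex form a subtree. All hold, so the decomposition is valid with width 3 − 1 = 2.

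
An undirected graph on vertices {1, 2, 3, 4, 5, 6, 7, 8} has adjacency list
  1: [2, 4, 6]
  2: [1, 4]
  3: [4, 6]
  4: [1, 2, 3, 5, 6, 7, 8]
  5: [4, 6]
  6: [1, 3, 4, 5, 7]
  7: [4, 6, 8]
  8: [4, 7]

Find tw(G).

2

A width-2 tree decomposition is:
Bags: B1 = {1, 4, 6}  B2 = {1, 2, 4}  B3 = {4, 6, 7}  B4 = {4, 5, 6}  B5 = {4, 7, 8}  B6 = {3, 4, 6}
Tree: B1–B2, B1–B3, B3–B4, B3–B5, B4–B6
Every bag has size at most 3, so the width is 3 − 1 = 2 and tw(G) ≤ 2. Conversely, {4, 7, 8} is a clique of size 3, and the vertices of any clique must share a bag in every tree decomposition; so some bag has ≥ 3 vertices and tw(G) ≥ 2. Therefore the treewidth is 2.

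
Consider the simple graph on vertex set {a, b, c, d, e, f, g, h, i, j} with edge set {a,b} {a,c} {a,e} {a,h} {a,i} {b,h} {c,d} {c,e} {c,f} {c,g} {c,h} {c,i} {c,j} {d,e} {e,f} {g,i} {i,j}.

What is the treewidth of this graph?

2

A width-2 tree decomposition is:
Bags: B1 = {a, c, e}  B2 = {a, c, i}  B3 = {c, g, i}  B4 = {a, c, h}  B5 = {a, b, h}  B6 = {c, i, j}  B7 = {c, e, f}  B8 = {c, d, e}
Tree: B1–B2, B2–B3, B2–B4, B4–B5, B2–B6, B1–B7, B1–B8
Every bag has size at most 3, so the width is 3 − 1 = 2 and tw(G) ≤ 2. For the lower bound, the 3 vertices {c, d, e} are pairwise adjacent, and any tree decomposition puts a clique entirely inside one bag — forcing width ≥ 2. Hence tw(G) = 2 exactly.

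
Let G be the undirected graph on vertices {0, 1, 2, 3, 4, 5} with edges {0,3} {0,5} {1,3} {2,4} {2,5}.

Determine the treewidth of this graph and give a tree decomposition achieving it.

Every bag has size at most 2, so the width is 2 − 1 = 1 and tw(G) ≤ 1. G has an edge, so its treewidth is at least 1. Hence tw(G) = 1 exactly.

Treewidth 1.
Bags: B1 = {1, 3}  B2 = {0, 3}  B3 = {0, 5}  B4 = {2, 5}  B5 = {2, 4}
Tree: B1–B2, B2–B3, B3–B4, B4–B5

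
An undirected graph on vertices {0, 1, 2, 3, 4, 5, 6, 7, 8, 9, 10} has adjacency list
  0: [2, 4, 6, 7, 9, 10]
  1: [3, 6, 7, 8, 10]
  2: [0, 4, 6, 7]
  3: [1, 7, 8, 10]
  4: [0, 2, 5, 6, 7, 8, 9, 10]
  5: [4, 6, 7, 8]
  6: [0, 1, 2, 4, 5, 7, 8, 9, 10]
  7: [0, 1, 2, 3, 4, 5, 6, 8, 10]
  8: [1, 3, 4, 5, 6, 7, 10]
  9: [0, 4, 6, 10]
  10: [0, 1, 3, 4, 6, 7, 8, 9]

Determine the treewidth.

A width-4 tree decomposition is:
Bags: B1 = {4, 6, 7, 8, 10}  B2 = {1, 6, 7, 8, 10}  B3 = {0, 4, 6, 7, 10}  B4 = {0, 2, 4, 6, 7}  B5 = {4, 5, 6, 7, 8}  B6 = {1, 3, 7, 8, 10}  B7 = {0, 4, 6, 9, 10}
Tree: B1–B2, B1–B3, B3–B4, B1–B5, B2–B6, B3–B7
The largest bag has 5 vertices, giving width 4; this decomposition certifies tw(G) ≤ 4. On the other hand G contains the 5-clique {1, 3, 7, 8, 10}. A clique must lie in a single bag of any decomposition, so no decomposition can have width below 4. Hence tw(G) = 4 exactly.

4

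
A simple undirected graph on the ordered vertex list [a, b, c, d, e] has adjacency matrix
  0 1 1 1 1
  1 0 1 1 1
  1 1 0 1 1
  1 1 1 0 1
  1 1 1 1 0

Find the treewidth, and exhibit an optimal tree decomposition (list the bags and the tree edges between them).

With just one bag of size 5, the width is 5 − 1 = 4, so tw(G) ≤ 4. Conversely, {a, b, c, d, e} is a clique of size 5, and the vertices of any clique must share a bag in every tree decomposition; so some bag has ≥ 5 vertices and tw(G) ≥ 4. Hence tw(G) = 4 exactly.

Treewidth 4.
One optimal decomposition is:
Bags: B1 = {a, b, c, d, e}
Tree: (single bag)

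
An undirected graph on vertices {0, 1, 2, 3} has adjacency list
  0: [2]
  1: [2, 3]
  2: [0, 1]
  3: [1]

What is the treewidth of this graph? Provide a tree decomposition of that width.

Every bag has size at most 2, so the width is 2 − 1 = 1 and tw(G) ≤ 1. Since G has at least one edge (e.g. 2–0), it is not an edgeless graph, so tw(G) ≥ 1. Combining the bounds, tw(G) = 1.

Treewidth 1.
Bags: B1 = {0, 2}  B2 = {1, 2}  B3 = {1, 3}
Tree: B1–B2, B2–B3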